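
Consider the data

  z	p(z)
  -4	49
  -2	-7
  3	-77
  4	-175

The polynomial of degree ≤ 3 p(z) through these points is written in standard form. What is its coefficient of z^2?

L_0(z) = (z + 2)(z - 3)(z - 4) / [-112] = -(1/112)z^3 + (5/112)z^2 + (1/56)z - 3/14
L_1(z) = (z + 4)(z - 3)(z - 4) / [60] = (1/60)z^3 - (1/20)z^2 - (4/15)z + 4/5
L_2(z) = (z + 4)(z + 2)(z - 4) / [-35] = -(1/35)z^3 - (2/35)z^2 + (16/35)z + 32/35
L_3(z) = (z + 4)(z + 2)(z - 3) / [48] = (1/48)z^3 + (1/16)z^2 - (5/24)z - 1/2
p(z) = 49·L_0 + (-7)·L_1 + (-77)·L_2 + (-175)·L_3
Only the coefficient of z^2 is needed; take it from each L_i and combine:
49·(5/112) + (-7)·(-1/20) + (-77)·(-2/35) + (-175)·(1/16) = -4

-4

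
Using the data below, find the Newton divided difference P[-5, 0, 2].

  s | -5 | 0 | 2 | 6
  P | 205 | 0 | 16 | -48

P[-5,0] = (0 - 205) / (0 - (-5)) = -41
P[0,2] = (16 - 0) / (2 - 0) = 8
P[-5,0,2] = (8 - (-41)) / (2 - (-5)) = 7

7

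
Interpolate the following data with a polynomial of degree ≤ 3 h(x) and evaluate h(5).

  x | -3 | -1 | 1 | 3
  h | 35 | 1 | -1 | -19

-101

L_0(5) = (6)·(4)·(2)/[(-2)·(-4)·(-6)] = -1
L_1(5) = (8)·(4)·(2)/[(2)·(-2)·(-4)] = 4
L_2(5) = (8)·(6)·(2)/[(4)·(2)·(-2)] = -6
L_3(5) = (8)·(6)·(4)/[(6)·(4)·(2)] = 4
Sum: 35·(-1) + 1·(4) + (-1)·(-6) + (-19)·(4) = -101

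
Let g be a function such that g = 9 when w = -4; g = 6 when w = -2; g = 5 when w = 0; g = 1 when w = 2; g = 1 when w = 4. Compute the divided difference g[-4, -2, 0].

1/4

g[-4,-2] = (6 - 9) / (-2 - (-4)) = -3/2
g[-2,0] = (5 - 6) / (0 - (-2)) = -1/2
g[-4,-2,0] = (-1/2 - (-3/2)) / (0 - (-4)) = 1/4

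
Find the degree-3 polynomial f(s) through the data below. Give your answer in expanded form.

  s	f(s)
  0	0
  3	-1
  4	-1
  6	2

Newton's divided differences:
f[0,3] = (-1 - 0) / (3 - 0) = -1/3
f[3,4] = (-1 - (-1)) / (4 - 3) = 0
f[4,6] = (2 - (-1)) / (6 - 4) = 3/2
f[0,3,4] = (0 - (-1/3)) / (4 - 0) = 1/12
f[3,4,6] = (3/2 - 0) / (6 - 3) = 1/2
f[0,3,4,6] = (1/2 - 1/12) / (6 - 0) = 5/72
f(s) = (-1/3)·s + (1/12)·s(s - 3) + (5/72)·s(s - 3)(s - 4)
Expanding: f(s) = (5/72)s^3 - (29/72)s^2 + (1/4)s

f(s) = (5/72)s^3 - (29/72)s^2 + (1/4)s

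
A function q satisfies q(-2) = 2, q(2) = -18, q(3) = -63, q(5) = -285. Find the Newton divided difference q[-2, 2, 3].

-8

q[-2,2] = (-18 - 2) / (2 - (-2)) = -5
q[2,3] = (-63 - (-18)) / (3 - 2) = -45
q[-2,2,3] = (-45 - (-5)) / (3 - (-2)) = -8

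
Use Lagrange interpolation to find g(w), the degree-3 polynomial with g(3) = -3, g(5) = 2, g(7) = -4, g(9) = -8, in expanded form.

Build the Lagrange basis polynomials:
L_0(w) = (w - 5)(w - 7)(w - 9) / [-48] = -(1/48)w^3 + (7/16)w^2 - (143/48)w + 105/16
L_1(w) = (w - 3)(w - 7)(w - 9) / [16] = (1/16)w^3 - (19/16)w^2 + (111/16)w - 189/16
L_2(w) = (w - 3)(w - 5)(w - 9) / [-16] = -(1/16)w^3 + (17/16)w^2 - (87/16)w + 135/16
L_3(w) = (w - 3)(w - 5)(w - 7) / [48] = (1/48)w^3 - (5/16)w^2 + (71/48)w - 35/16
g(w) = (-3)·L_0 + 2·L_1 + (-4)·L_2 + (-8)·L_3
  (-3)·L_0(w) = (1/16)w^3 - (21/16)w^2 + (143/16)w - 315/16
  2·L_1(w) = (1/8)w^3 - (19/8)w^2 + (111/8)w - 189/8
  (-4)·L_2(w) = (1/4)w^3 - (17/4)w^2 + (87/4)w - 135/4
  (-8)·L_3(w) = -(1/6)w^3 + (5/2)w^2 - (71/6)w + 35/2
Adding term by term: (13/48)w^3 - (87/16)w^2 + (1571/48)w - 953/16

g(w) = (13/48)w^3 - (87/16)w^2 + (1571/48)w - 953/16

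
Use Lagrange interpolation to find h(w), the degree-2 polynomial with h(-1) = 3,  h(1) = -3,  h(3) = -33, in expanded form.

h(w) = -3w^2 - 3w + 3

Build the Lagrange basis polynomials:
L_0(w) = (w - 1)(w - 3) / [8] = (1/8)w^2 - (1/2)w + 3/8
L_1(w) = (w + 1)(w - 3) / [-4] = -(1/4)w^2 + (1/2)w + 3/4
L_2(w) = (w + 1)(w - 1) / [8] = (1/8)w^2 - 1/8
h(w) = 3·L_0 + (-3)·L_1 + (-33)·L_2
  3·L_0(w) = (3/8)w^2 - (3/2)w + 9/8
  (-3)·L_1(w) = (3/4)w^2 - (3/2)w - 9/4
  (-33)·L_2(w) = -(33/8)w^2 + 33/8
Adding term by term: -3w^2 - 3w + 3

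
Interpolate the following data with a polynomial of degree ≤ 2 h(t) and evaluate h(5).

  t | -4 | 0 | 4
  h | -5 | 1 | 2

Evaluate each Lagrange basis at t = 5:
L_0(5) = (5)·(1)/[(-4)·(-8)] = 5/32
L_1(5) = (9)·(1)/[(4)·(-4)] = -9/16
L_2(5) = (9)·(5)/[(8)·(4)] = 45/32
Sum: (-5)·(5/32) + 1·(-9/16) + 2·(45/32) = 47/32

47/32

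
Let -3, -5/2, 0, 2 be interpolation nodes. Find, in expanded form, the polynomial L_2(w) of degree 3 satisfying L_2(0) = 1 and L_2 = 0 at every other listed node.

L_2(w) = -(1/15)w^3 - (7/30)w^2 + (7/30)w + 1

L_2(w) = (w + 3)(w + 5/2)(w - 2) / [(3)·(5/2)·(-2)]
       = (w^3 + (7/2)w^2 - (7/2)w - 15) / (-15)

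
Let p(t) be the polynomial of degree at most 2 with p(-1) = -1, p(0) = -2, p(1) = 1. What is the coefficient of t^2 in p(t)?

The leading coefficient equals the top divided difference p[-1,0,1].
p[-1,0] = (-2 - (-1)) / (0 - (-1)) = -1
p[0,1] = (1 - (-2)) / (1 - 0) = 3
p[-1,0,1] = (3 - (-1)) / (1 - (-1)) = 2

2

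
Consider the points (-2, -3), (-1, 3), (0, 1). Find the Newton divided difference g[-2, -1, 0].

-4

g[-2,-1] = (3 - (-3)) / (-1 - (-2)) = 6
g[-1,0] = (1 - 3) / (0 - (-1)) = -2
g[-2,-1,0] = (-2 - 6) / (0 - (-2)) = -4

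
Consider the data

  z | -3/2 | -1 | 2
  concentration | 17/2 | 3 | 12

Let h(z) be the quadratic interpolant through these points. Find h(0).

-2

L_0(0) = (1)·(-2)/[(-1/2)·(-7/2)] = -8/7
L_1(0) = (3/2)·(-2)/[(1/2)·(-3)] = 2
L_2(0) = (3/2)·(1)/[(7/2)·(3)] = 1/7
Sum: 17/2·(-8/7) + 3·(2) + 12·(1/7) = -2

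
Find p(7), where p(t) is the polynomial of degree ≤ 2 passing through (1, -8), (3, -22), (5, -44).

Using Newton's divided-difference form:
p[1,3] = (-22 - (-8)) / (3 - 1) = -7
p[3,5] = (-44 - (-22)) / (5 - 3) = -11
p[1,3,5] = (-11 - (-7)) / (5 - 1) = -1
p(7) = -8 + (-7)·(6) + (-1)·(6)·(4) = -74

-74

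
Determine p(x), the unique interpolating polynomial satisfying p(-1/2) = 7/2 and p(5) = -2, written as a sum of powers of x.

L_0(x) = (x - 5) / [-11/2] = -(2/11)x + 10/11
L_1(x) = (x + 1/2) / [11/2] = (2/11)x + 1/11
p(x) = (7/2)·L_0 + (-2)·L_1
  (7/2)·L_0(x) = -(7/11)x + 35/11
  (-2)·L_1(x) = -(4/11)x - 2/11
Adding term by term: -x + 3

p(x) = -x + 3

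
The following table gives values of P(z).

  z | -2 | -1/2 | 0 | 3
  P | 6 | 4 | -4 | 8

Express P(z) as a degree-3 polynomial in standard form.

Build the Lagrange basis polynomials:
L_0(z) = (z + 1/2)z(z - 3) / [-15] = -(1/15)z^3 + (1/6)z^2 + (1/10)z
L_1(z) = (z + 2)z(z - 3) / [21/8] = (8/21)z^3 - (8/21)z^2 - (16/7)z
L_2(z) = (z + 2)(z + 1/2)(z - 3) / [-3] = -(1/3)z^3 + (1/6)z^2 + (13/6)z + 1
L_3(z) = (z + 2)(z + 1/2)z / [105/2] = (2/105)z^3 + (1/21)z^2 + (2/105)z
P(z) = 6·L_0 + 4·L_1 + (-4)·L_2 + 8·L_3
  6·L_0(z) = -(2/5)z^3 + z^2 + (3/5)z
  4·L_1(z) = (32/21)z^3 - (32/21)z^2 - (64/7)z
  (-4)·L_2(z) = (4/3)z^3 - (2/3)z^2 - (26/3)z - 4
  8·L_3(z) = (16/105)z^3 + (8/21)z^2 + (16/105)z
Adding term by term: (274/105)z^3 - (17/21)z^2 - (597/35)z - 4

P(z) = (274/105)z^3 - (17/21)z^2 - (597/35)z - 4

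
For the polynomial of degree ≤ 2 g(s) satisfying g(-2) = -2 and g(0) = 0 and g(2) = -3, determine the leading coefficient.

The leading coefficient equals the top divided difference g[-2,0,2].
g[-2,0] = (0 - (-2)) / (0 - (-2)) = 1
g[0,2] = (-3 - 0) / (2 - 0) = -3/2
g[-2,0,2] = (-3/2 - 1) / (2 - (-2)) = -5/8

-5/8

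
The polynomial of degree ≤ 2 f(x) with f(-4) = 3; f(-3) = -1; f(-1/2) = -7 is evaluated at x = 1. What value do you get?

-55/7

L_0(1) = (4)·(3/2)/[(-1)·(-7/2)] = 12/7
L_1(1) = (5)·(3/2)/[(1)·(-5/2)] = -3
L_2(1) = (5)·(4)/[(7/2)·(5/2)] = 16/7
Sum: 3·(12/7) + (-1)·(-3) + (-7)·(16/7) = -55/7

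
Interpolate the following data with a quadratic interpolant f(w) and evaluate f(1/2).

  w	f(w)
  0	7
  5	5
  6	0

Using Newton's divided-difference form:
f[0,5] = (5 - 7) / (5 - 0) = -2/5
f[5,6] = (0 - 5) / (6 - 5) = -5
f[0,5,6] = (-5 - (-2/5)) / (6 - 0) = -23/30
f(1/2) = 7 + (-2/5)·(1/2) + (-23/30)·(1/2)·(-9/2) = 341/40

341/40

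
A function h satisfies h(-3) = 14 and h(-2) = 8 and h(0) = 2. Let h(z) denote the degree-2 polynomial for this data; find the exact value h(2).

Evaluate each Lagrange basis at z = 2:
L_0(2) = (4)·(2)/[(-1)·(-3)] = 8/3
L_1(2) = (5)·(2)/[(1)·(-2)] = -5
L_2(2) = (5)·(4)/[(3)·(2)] = 10/3
Sum: 14·(8/3) + 8·(-5) + 2·(10/3) = 4

4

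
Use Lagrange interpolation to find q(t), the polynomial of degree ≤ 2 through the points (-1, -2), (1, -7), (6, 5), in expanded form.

q(t) = (7/10)t^2 - (5/2)t - 26/5

Build the Lagrange basis polynomials:
L_0(t) = (t - 1)(t - 6) / [14] = (1/14)t^2 - (1/2)t + 3/7
L_1(t) = (t + 1)(t - 6) / [-10] = -(1/10)t^2 + (1/2)t + 3/5
L_2(t) = (t + 1)(t - 1) / [35] = (1/35)t^2 - 1/35
q(t) = (-2)·L_0 + (-7)·L_1 + 5·L_2
  (-2)·L_0(t) = -(1/7)t^2 + t - 6/7
  (-7)·L_1(t) = (7/10)t^2 - (7/2)t - 21/5
  5·L_2(t) = (1/7)t^2 - 1/7
Adding term by term: (7/10)t^2 - (5/2)t - 26/5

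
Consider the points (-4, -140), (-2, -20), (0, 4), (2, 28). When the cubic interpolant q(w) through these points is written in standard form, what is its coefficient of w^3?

Build the Lagrange basis polynomials:
L_0(w) = (w + 2)w(w - 2) / [-48] = -(1/48)w^3 + (1/12)w
L_1(w) = (w + 4)w(w - 2) / [16] = (1/16)w^3 + (1/8)w^2 - (1/2)w
L_2(w) = (w + 4)(w + 2)(w - 2) / [-16] = -(1/16)w^3 - (1/4)w^2 + (1/4)w + 1
L_3(w) = (w + 4)(w + 2)w / [48] = (1/48)w^3 + (1/8)w^2 + (1/6)w
q(w) = (-140)·L_0 + (-20)·L_1 + 4·L_2 + 28·L_3
Only the coefficient of w^3 is needed; take it from each L_i and combine:
(-140)·(-1/48) + (-20)·(1/16) + 4·(-1/16) + 28·(1/48) = 2

2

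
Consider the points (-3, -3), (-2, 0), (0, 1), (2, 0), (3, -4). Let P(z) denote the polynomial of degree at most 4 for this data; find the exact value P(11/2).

-3269/64

Using Newton's divided-difference form:
P[-3,-2] = (0 - (-3)) / (-2 - (-3)) = 3
P[-2,0] = (1 - 0) / (0 - (-2)) = 1/2
P[0,2] = (0 - 1) / (2 - 0) = -1/2
P[2,3] = (-4 - 0) / (3 - 2) = -4
P[-3,-2,0] = (1/2 - 3) / (0 - (-3)) = -5/6
P[-2,0,2] = (-1/2 - 1/2) / (2 - (-2)) = -1/4
P[0,2,3] = (-4 - (-1/2)) / (3 - 0) = -7/6
P[-3,-2,0,2] = (-1/4 - (-5/6)) / (2 - (-3)) = 7/60
P[-2,0,2,3] = (-7/6 - (-1/4)) / (3 - (-2)) = -11/60
P[-3,-2,0,2,3] = (-11/60 - 7/60) / (3 - (-3)) = -1/20
P(11/2) = -3 + 3·(17/2) + (-5/6)·(17/2)·(15/2) + (7/60)·(17/2)·(15/2)·(11/2) + (-1/20)·(17/2)·(15/2)·(11/2)·(7/2) = -3269/64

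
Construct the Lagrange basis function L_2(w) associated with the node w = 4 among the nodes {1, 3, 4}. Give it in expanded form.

L_2(w) = (1/3)w^2 - (4/3)w + 1

L_2(w) = (w - 1)(w - 3) / [(3)·(1)]
       = (w^2 - 4w + 3) / (3)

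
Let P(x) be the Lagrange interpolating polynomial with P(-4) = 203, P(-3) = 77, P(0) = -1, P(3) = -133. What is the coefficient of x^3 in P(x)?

-4

L_0(x) = (x + 3)x(x - 3) / [-28] = -(1/28)x^3 + (9/28)x
L_1(x) = (x + 4)x(x - 3) / [18] = (1/18)x^3 + (1/18)x^2 - (2/3)x
L_2(x) = (x + 4)(x + 3)(x - 3) / [-36] = -(1/36)x^3 - (1/9)x^2 + (1/4)x + 1
L_3(x) = (x + 4)(x + 3)x / [126] = (1/126)x^3 + (1/18)x^2 + (2/21)x
P(x) = 203·L_0 + 77·L_1 + (-1)·L_2 + (-133)·L_3
Only the coefficient of x^3 is needed; take it from each L_i and combine:
203·(-1/28) + 77·(1/18) + (-1)·(-1/36) + (-133)·(1/126) = -4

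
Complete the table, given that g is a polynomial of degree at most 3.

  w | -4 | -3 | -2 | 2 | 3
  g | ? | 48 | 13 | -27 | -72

The 4 known values determine g uniquely (degree ≤ 3).
Evaluate each Lagrange basis at w = -4:
L_0(-4) = (-2)·(-6)·(-7)/[(-1)·(-5)·(-6)] = 14/5
L_1(-4) = (-1)·(-6)·(-7)/[(1)·(-4)·(-5)] = -21/10
L_2(-4) = (-1)·(-2)·(-7)/[(5)·(4)·(-1)] = 7/10
L_3(-4) = (-1)·(-2)·(-6)/[(6)·(5)·(1)] = -2/5
Sum: 48·(14/5) + 13·(-21/10) + (-27)·(7/10) + (-72)·(-2/5) = 117

117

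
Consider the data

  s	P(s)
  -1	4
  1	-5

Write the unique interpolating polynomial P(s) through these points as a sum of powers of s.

P(s) = -(9/2)s - 1/2

Build the Lagrange basis polynomials:
L_0(s) = (s - 1) / [-2] = -(1/2)s + 1/2
L_1(s) = (s + 1) / [2] = (1/2)s + 1/2
P(s) = 4·L_0 + (-5)·L_1
  4·L_0(s) = -2s + 2
  (-5)·L_1(s) = -(5/2)s - 5/2
Adding term by term: -(9/2)s - 1/2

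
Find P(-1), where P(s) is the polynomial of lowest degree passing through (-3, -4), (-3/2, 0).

4/3

Evaluate each Lagrange basis at s = -1:
L_0(-1) = (1/2)/[(-3/2)] = -1/3
L_1(-1) = (2)/[(3/2)] = 4/3
Sum: (-4)·(-1/3) + 0 = 4/3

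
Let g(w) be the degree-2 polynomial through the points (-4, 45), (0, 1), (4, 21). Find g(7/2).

15

Evaluate each Lagrange basis at w = 7/2:
L_0(7/2) = (7/2)·(-1/2)/[(-4)·(-8)] = -7/128
L_1(7/2) = (15/2)·(-1/2)/[(4)·(-4)] = 15/64
L_2(7/2) = (15/2)·(7/2)/[(8)·(4)] = 105/128
Sum: 45·(-7/128) + 1·(15/64) + 21·(105/128) = 15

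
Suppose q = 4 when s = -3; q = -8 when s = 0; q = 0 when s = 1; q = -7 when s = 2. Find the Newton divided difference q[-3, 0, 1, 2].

q[-3,0] = (-8 - 4) / (0 - (-3)) = -4
q[0,1] = (0 - (-8)) / (1 - 0) = 8
q[1,2] = (-7 - 0) / (2 - 1) = -7
q[-3,0,1] = (8 - (-4)) / (1 - (-3)) = 3
q[0,1,2] = (-7 - 8) / (2 - 0) = -15/2
q[-3,0,1,2] = (-15/2 - 3) / (2 - (-3)) = -21/10

-21/10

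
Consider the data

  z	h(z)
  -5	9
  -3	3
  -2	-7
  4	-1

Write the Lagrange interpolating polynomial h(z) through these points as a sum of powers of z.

L_0(z) = (z + 3)(z + 2)(z - 4) / [-54] = -(1/54)z^3 - (1/54)z^2 + (7/27)z + 4/9
L_1(z) = (z + 5)(z + 2)(z - 4) / [14] = (1/14)z^3 + (3/14)z^2 - (9/7)z - 20/7
L_2(z) = (z + 5)(z + 3)(z - 4) / [-18] = -(1/18)z^3 - (2/9)z^2 + (17/18)z + 10/3
L_3(z) = (z + 5)(z + 3)(z + 2) / [378] = (1/378)z^3 + (5/189)z^2 + (31/378)z + 5/63
h(z) = 9·L_0 + 3·L_1 + (-7)·L_2 + (-1)·L_3
  9·L_0(z) = -(1/6)z^3 - (1/6)z^2 + (7/3)z + 4
  3·L_1(z) = (3/14)z^3 + (9/14)z^2 - (27/7)z - 60/7
  (-7)·L_2(z) = (7/18)z^3 + (14/9)z^2 - (119/18)z - 70/3
  (-1)·L_3(z) = -(1/378)z^3 - (5/189)z^2 - (31/378)z - 5/63
Adding term by term: (82/189)z^3 + (379/189)z^2 - (1553/189)z - 1763/63

h(z) = (82/189)z^3 + (379/189)z^2 - (1553/189)z - 1763/63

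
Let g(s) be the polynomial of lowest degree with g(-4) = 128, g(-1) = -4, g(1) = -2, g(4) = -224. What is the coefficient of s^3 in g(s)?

The leading coefficient equals the top divided difference g[-4,-1,1,4].
g[-4,-1] = (-4 - 128) / (-1 - (-4)) = -44
g[-1,1] = (-2 - (-4)) / (1 - (-1)) = 1
g[1,4] = (-224 - (-2)) / (4 - 1) = -74
g[-4,-1,1] = (1 - (-44)) / (1 - (-4)) = 9
g[-1,1,4] = (-74 - 1) / (4 - (-1)) = -15
g[-4,-1,1,4] = (-15 - 9) / (4 - (-4)) = -3

-3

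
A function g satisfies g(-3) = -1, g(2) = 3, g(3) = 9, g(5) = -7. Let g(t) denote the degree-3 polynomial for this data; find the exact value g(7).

Evaluate each Lagrange basis at t = 7:
L_0(7) = (5)·(4)·(2)/[(-5)·(-6)·(-8)] = -1/6
L_1(7) = (10)·(4)·(2)/[(5)·(-1)·(-3)] = 16/3
L_2(7) = (10)·(5)·(2)/[(6)·(1)·(-2)] = -25/3
L_3(7) = (10)·(5)·(4)/[(8)·(3)·(2)] = 25/6
Sum: (-1)·(-1/6) + 3·(16/3) + 9·(-25/3) + (-7)·(25/6) = -88

-88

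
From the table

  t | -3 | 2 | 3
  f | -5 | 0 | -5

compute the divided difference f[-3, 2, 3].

-1

f[-3,2] = (0 - (-5)) / (2 - (-3)) = 1
f[2,3] = (-5 - 0) / (3 - 2) = -5
f[-3,2,3] = (-5 - 1) / (3 - (-3)) = -1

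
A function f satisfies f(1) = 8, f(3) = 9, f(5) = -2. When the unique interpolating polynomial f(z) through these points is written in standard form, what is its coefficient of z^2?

-3/2

Build the Lagrange basis polynomials:
L_0(z) = (z - 3)(z - 5) / [8] = (1/8)z^2 - z + 15/8
L_1(z) = (z - 1)(z - 5) / [-4] = -(1/4)z^2 + (3/2)z - 5/4
L_2(z) = (z - 1)(z - 3) / [8] = (1/8)z^2 - (1/2)z + 3/8
f(z) = 8·L_0 + 9·L_1 + (-2)·L_2
Only the coefficient of z^2 is needed; take it from each L_i and combine:
8·(1/8) + 9·(-1/4) + (-2)·(1/8) = -3/2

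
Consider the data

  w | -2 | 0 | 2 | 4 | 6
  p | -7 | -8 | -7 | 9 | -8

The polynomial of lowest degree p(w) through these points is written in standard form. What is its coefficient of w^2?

85/96

L_0(w) = w(w - 2)(w - 4)(w - 6) / [384] = (1/384)w^4 - (1/32)w^3 + (11/96)w^2 - (1/8)w
L_1(w) = (w + 2)(w - 2)(w - 4)(w - 6) / [-96] = -(1/96)w^4 + (5/48)w^3 - (5/24)w^2 - (5/12)w + 1
L_2(w) = (w + 2)w(w - 4)(w - 6) / [64] = (1/64)w^4 - (1/8)w^3 + (1/16)w^2 + (3/4)w
L_3(w) = (w + 2)w(w - 2)(w - 6) / [-96] = -(1/96)w^4 + (1/16)w^3 + (1/24)w^2 - (1/4)w
L_4(w) = (w + 2)w(w - 2)(w - 4) / [384] = (1/384)w^4 - (1/96)w^3 - (1/96)w^2 + (1/24)w
p(w) = (-7)·L_0 + (-8)·L_1 + (-7)·L_2 + 9·L_3 + (-8)·L_4
Only the coefficient of w^2 is needed; take it from each L_i and combine:
(-7)·(11/96) + (-8)·(-5/24) + (-7)·(1/16) + 9·(1/24) + (-8)·(-1/96) = 85/96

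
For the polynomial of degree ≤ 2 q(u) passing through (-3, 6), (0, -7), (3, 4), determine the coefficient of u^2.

4/3

The leading coefficient equals the top divided difference q[-3,0,3].
q[-3,0] = (-7 - 6) / (0 - (-3)) = -13/3
q[0,3] = (4 - (-7)) / (3 - 0) = 11/3
q[-3,0,3] = (11/3 - (-13/3)) / (3 - (-3)) = 4/3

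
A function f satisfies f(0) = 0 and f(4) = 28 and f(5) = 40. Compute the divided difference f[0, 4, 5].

1

f[0,4] = (28 - 0) / (4 - 0) = 7
f[4,5] = (40 - 28) / (5 - 4) = 12
f[0,4,5] = (12 - 7) / (5 - 0) = 1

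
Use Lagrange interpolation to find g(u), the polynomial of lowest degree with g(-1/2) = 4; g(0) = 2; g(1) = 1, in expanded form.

g(u) = 2u^2 - 3u + 2

Build the Lagrange basis polynomials:
L_0(u) = u(u - 1) / [3/4] = (4/3)u^2 - (4/3)u
L_1(u) = (u + 1/2)(u - 1) / [-1/2] = -2u^2 + u + 1
L_2(u) = (u + 1/2)u / [3/2] = (2/3)u^2 + (1/3)u
g(u) = 4·L_0 + 2·L_1 + 1·L_2
  4·L_0(u) = (16/3)u^2 - (16/3)u
  2·L_1(u) = -4u^2 + 2u + 2
  1·L_2(u) = (2/3)u^2 + (1/3)u
Adding term by term: 2u^2 - 3u + 2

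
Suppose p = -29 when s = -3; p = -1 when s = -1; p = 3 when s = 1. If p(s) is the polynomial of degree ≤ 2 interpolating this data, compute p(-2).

Evaluate each Lagrange basis at s = -2:
L_0(-2) = (-1)·(-3)/[(-2)·(-4)] = 3/8
L_1(-2) = (1)·(-3)/[(2)·(-2)] = 3/4
L_2(-2) = (1)·(-1)/[(4)·(2)] = -1/8
Sum: (-29)·(3/8) + (-1)·(3/4) + 3·(-1/8) = -12

-12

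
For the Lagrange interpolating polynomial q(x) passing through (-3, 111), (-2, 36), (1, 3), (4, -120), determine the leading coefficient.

The leading coefficient equals the top divided difference q[-3,-2,1,4].
q[-3,-2] = (36 - 111) / (-2 - (-3)) = -75
q[-2,1] = (3 - 36) / (1 - (-2)) = -11
q[1,4] = (-120 - 3) / (4 - 1) = -41
q[-3,-2,1] = (-11 - (-75)) / (1 - (-3)) = 16
q[-2,1,4] = (-41 - (-11)) / (4 - (-2)) = -5
q[-3,-2,1,4] = (-5 - 16) / (4 - (-3)) = -3

-3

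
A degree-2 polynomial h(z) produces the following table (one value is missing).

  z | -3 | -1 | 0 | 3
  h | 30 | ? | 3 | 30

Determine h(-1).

6

The 3 known values determine h uniquely (degree ≤ 2).
L_0(-1) = (-1)·(-4)/[(-3)·(-6)] = 2/9
L_1(-1) = (2)·(-4)/[(3)·(-3)] = 8/9
L_2(-1) = (2)·(-1)/[(6)·(3)] = -1/9
Sum: 30·(2/9) + 3·(8/9) + 30·(-1/9) = 6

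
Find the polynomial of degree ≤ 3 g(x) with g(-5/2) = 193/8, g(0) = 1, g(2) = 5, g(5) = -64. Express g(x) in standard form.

g(x) = -x^3 + 2x^2 + 2x + 1

L_0(x) = x(x - 2)(x - 5) / [-675/8] = -(8/675)x^3 + (56/675)x^2 - (16/135)x
L_1(x) = (x + 5/2)(x - 2)(x - 5) / [25] = (1/25)x^3 - (9/50)x^2 - (3/10)x + 1
L_2(x) = (x + 5/2)x(x - 5) / [-27] = -(1/27)x^3 + (5/54)x^2 + (25/54)x
L_3(x) = (x + 5/2)x(x - 2) / [225/2] = (2/225)x^3 + (1/225)x^2 - (2/45)x
g(x) = (193/8)·L_0 + 1·L_1 + 5·L_2 + (-64)·L_3
  (193/8)·L_0(x) = -(193/675)x^3 + (1351/675)x^2 - (386/135)x
  1·L_1(x) = (1/25)x^3 - (9/50)x^2 - (3/10)x + 1
  5·L_2(x) = -(5/27)x^3 + (25/54)x^2 + (125/54)x
  (-64)·L_3(x) = -(128/225)x^3 - (64/225)x^2 + (128/45)x
Adding term by term: -x^3 + 2x^2 + 2x + 1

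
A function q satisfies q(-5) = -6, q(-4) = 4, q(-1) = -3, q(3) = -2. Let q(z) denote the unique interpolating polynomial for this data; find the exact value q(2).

Evaluate each Lagrange basis at z = 2:
L_0(2) = (6)·(3)·(-1)/[(-1)·(-4)·(-8)] = 9/16
L_1(2) = (7)·(3)·(-1)/[(1)·(-3)·(-7)] = -1
L_2(2) = (7)·(6)·(-1)/[(4)·(3)·(-4)] = 7/8
L_3(2) = (7)·(6)·(3)/[(8)·(7)·(4)] = 9/16
Sum: (-6)·(9/16) + 4·(-1) + (-3)·(7/8) + (-2)·(9/16) = -89/8

-89/8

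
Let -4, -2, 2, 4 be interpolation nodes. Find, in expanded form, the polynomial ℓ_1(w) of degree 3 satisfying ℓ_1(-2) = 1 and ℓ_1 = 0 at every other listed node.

ℓ_1(w) = (w + 4)(w - 2)(w - 4) / [(2)·(-4)·(-6)]
       = (w^3 - 2w^2 - 16w + 32) / (48)

ℓ_1(w) = (1/48)w^3 - (1/24)w^2 - (1/3)w + 2/3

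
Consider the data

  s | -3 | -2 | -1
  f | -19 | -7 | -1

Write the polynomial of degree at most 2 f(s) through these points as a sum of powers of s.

Build the Lagrange basis polynomials:
L_0(s) = (s + 2)(s + 1) / [2] = (1/2)s^2 + (3/2)s + 1
L_1(s) = (s + 3)(s + 1) / [-1] = -s^2 - 4s - 3
L_2(s) = (s + 3)(s + 2) / [2] = (1/2)s^2 + (5/2)s + 3
f(s) = (-19)·L_0 + (-7)·L_1 + (-1)·L_2
  (-19)·L_0(s) = -(19/2)s^2 - (57/2)s - 19
  (-7)·L_1(s) = 7s^2 + 28s + 21
  (-1)·L_2(s) = -(1/2)s^2 - (5/2)s - 3
Adding term by term: -3s^2 - 3s - 1

f(s) = -3s^2 - 3s - 1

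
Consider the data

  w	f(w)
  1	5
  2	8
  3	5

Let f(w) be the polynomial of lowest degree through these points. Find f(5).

-19

Evaluate each Lagrange basis at w = 5:
L_0(5) = (3)·(2)/[(-1)·(-2)] = 3
L_1(5) = (4)·(2)/[(1)·(-1)] = -8
L_2(5) = (4)·(3)/[(2)·(1)] = 6
Sum: 5·(3) + 8·(-8) + 5·(6) = -19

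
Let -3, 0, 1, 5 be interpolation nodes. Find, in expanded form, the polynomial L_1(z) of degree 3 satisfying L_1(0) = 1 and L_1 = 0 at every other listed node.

L_1(z) = (1/15)z^3 - (1/5)z^2 - (13/15)z + 1

L_1(z) = (z + 3)(z - 1)(z - 5) / [(3)·(-1)·(-5)]
       = (z^3 - 3z^2 - 13z + 15) / (15)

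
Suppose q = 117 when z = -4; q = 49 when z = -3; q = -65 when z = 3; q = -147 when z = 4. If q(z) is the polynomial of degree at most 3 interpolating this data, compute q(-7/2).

Evaluate each Lagrange basis at z = -7/2:
L_0(-7/2) = (-1/2)·(-13/2)·(-15/2)/[(-1)·(-7)·(-8)] = 195/448
L_1(-7/2) = (1/2)·(-13/2)·(-15/2)/[(1)·(-6)·(-7)] = 65/112
L_2(-7/2) = (1/2)·(-1/2)·(-15/2)/[(7)·(6)·(-1)] = -5/112
L_3(-7/2) = (1/2)·(-1/2)·(-13/2)/[(8)·(7)·(1)] = 13/448
Sum: 117·(195/448) + 49·(65/112) + (-65)·(-5/112) + (-147)·(13/448) = 78

78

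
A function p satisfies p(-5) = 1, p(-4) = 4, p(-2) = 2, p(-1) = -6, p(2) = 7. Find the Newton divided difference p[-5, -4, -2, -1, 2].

83/504

p[-5,-4] = (4 - 1) / (-4 - (-5)) = 3
p[-4,-2] = (2 - 4) / (-2 - (-4)) = -1
p[-2,-1] = (-6 - 2) / (-1 - (-2)) = -8
p[-1,2] = (7 - (-6)) / (2 - (-1)) = 13/3
p[-5,-4,-2] = (-1 - 3) / (-2 - (-5)) = -4/3
p[-4,-2,-1] = (-8 - (-1)) / (-1 - (-4)) = -7/3
p[-2,-1,2] = (13/3 - (-8)) / (2 - (-2)) = 37/12
p[-5,-4,-2,-1] = (-7/3 - (-4/3)) / (-1 - (-5)) = -1/4
p[-4,-2,-1,2] = (37/12 - (-7/3)) / (2 - (-4)) = 65/72
p[-5,-4,-2,-1,2] = (65/72 - (-1/4)) / (2 - (-5)) = 83/504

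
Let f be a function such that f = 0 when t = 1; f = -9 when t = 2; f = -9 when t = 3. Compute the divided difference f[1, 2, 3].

f[1,2] = (-9 - 0) / (2 - 1) = -9
f[2,3] = (-9 - (-9)) / (3 - 2) = 0
f[1,2,3] = (0 - (-9)) / (3 - 1) = 9/2

9/2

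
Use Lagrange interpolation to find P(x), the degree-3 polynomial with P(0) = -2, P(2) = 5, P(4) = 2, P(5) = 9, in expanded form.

Build the Lagrange basis polynomials:
L_0(x) = (x - 2)(x - 4)(x - 5) / [-40] = -(1/40)x^3 + (11/40)x^2 - (19/20)x + 1
L_1(x) = x(x - 4)(x - 5) / [12] = (1/12)x^3 - (3/4)x^2 + (5/3)x
L_2(x) = x(x - 2)(x - 5) / [-8] = -(1/8)x^3 + (7/8)x^2 - (5/4)x
L_3(x) = x(x - 2)(x - 4) / [15] = (1/15)x^3 - (2/5)x^2 + (8/15)x
P(x) = (-2)·L_0 + 5·L_1 + 2·L_2 + 9·L_3
  (-2)·L_0(x) = (1/20)x^3 - (11/20)x^2 + (19/10)x - 2
  5·L_1(x) = (5/12)x^3 - (15/4)x^2 + (25/3)x
  2·L_2(x) = -(1/4)x^3 + (7/4)x^2 - (5/2)x
  9·L_3(x) = (3/5)x^3 - (18/5)x^2 + (24/5)x
Adding term by term: (49/60)x^3 - (123/20)x^2 + (188/15)x - 2

P(x) = (49/60)x^3 - (123/20)x^2 + (188/15)x - 2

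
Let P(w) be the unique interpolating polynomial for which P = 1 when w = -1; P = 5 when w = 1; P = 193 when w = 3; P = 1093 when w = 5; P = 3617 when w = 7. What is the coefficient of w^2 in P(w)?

Build the Lagrange basis polynomials:
L_0(w) = (w - 1)(w - 3)(w - 5)(w - 7) / [384] = (1/384)w^4 - (1/24)w^3 + (43/192)w^2 - (11/24)w + 35/128
L_1(w) = (w + 1)(w - 3)(w - 5)(w - 7) / [-96] = -(1/96)w^4 + (7/48)w^3 - (7/12)w^2 + (17/48)w + 35/32
L_2(w) = (w + 1)(w - 1)(w - 5)(w - 7) / [64] = (1/64)w^4 - (3/16)w^3 + (17/32)w^2 + (3/16)w - 35/64
L_3(w) = (w + 1)(w - 1)(w - 3)(w - 7) / [-96] = -(1/96)w^4 + (5/48)w^3 - (5/24)w^2 - (5/48)w + 7/32
L_4(w) = (w + 1)(w - 1)(w - 3)(w - 5) / [384] = (1/384)w^4 - (1/48)w^3 + (7/192)w^2 + (1/48)w - 5/128
P(w) = 1·L_0 + 5·L_1 + 193·L_2 + 1093·L_3 + 3617·L_4
Only the coefficient of w^2 is needed; take it from each L_i and combine:
1·(43/192) + 5·(-7/12) + 193·(17/32) + 1093·(-5/24) + 3617·(7/192) = 4

4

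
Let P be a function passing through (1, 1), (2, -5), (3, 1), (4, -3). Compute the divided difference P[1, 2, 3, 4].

-11/3

P[1,2] = (-5 - 1) / (2 - 1) = -6
P[2,3] = (1 - (-5)) / (3 - 2) = 6
P[3,4] = (-3 - 1) / (4 - 3) = -4
P[1,2,3] = (6 - (-6)) / (3 - 1) = 6
P[2,3,4] = (-4 - 6) / (4 - 2) = -5
P[1,2,3,4] = (-5 - 6) / (4 - 1) = -11/3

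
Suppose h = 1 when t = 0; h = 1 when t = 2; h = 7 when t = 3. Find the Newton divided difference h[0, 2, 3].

h[0,2] = (1 - 1) / (2 - 0) = 0
h[2,3] = (7 - 1) / (3 - 2) = 6
h[0,2,3] = (6 - 0) / (3 - 0) = 2

2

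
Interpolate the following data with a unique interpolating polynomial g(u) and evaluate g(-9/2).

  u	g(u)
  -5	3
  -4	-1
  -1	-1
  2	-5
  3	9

47/768

L_0(-9/2) = (-1/2)·(-7/2)·(-13/2)·(-15/2)/[(-1)·(-4)·(-7)·(-8)] = 195/512
L_1(-9/2) = (1/2)·(-7/2)·(-13/2)·(-15/2)/[(1)·(-3)·(-6)·(-7)] = 65/96
L_2(-9/2) = (1/2)·(-1/2)·(-13/2)·(-15/2)/[(4)·(3)·(-3)·(-4)] = -65/768
L_3(-9/2) = (1/2)·(-1/2)·(-7/2)·(-15/2)/[(7)·(6)·(3)·(-1)] = 5/96
L_4(-9/2) = (1/2)·(-1/2)·(-7/2)·(-13/2)/[(8)·(7)·(4)·(1)] = -13/512
Sum: 3·(195/512) + (-1)·(65/96) + (-1)·(-65/768) + (-5)·(5/96) + 9·(-13/512) = 47/768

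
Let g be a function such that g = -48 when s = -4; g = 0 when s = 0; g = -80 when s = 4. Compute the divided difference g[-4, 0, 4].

-4

g[-4,0] = (0 - (-48)) / (0 - (-4)) = 12
g[0,4] = (-80 - 0) / (4 - 0) = -20
g[-4,0,4] = (-20 - 12) / (4 - (-4)) = -4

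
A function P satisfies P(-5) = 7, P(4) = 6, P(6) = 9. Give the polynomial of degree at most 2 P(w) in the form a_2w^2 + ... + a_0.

Newton's divided differences:
P[-5,4] = (6 - 7) / (4 - (-5)) = -1/9
P[4,6] = (9 - 6) / (6 - 4) = 3/2
P[-5,4,6] = (3/2 - (-1/9)) / (6 - (-5)) = 29/198
P(w) = 7 + (-1/9)·(w + 5) + (29/198)·(w + 5)(w - 4)
Expanding: P(w) = (29/198)w^2 + (7/198)w + 116/33

P(w) = (29/198)w^2 + (7/198)w + 116/33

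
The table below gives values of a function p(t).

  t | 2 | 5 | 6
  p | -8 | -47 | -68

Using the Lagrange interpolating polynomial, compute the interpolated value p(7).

-93

Evaluate each Lagrange basis at t = 7:
L_0(7) = (2)·(1)/[(-3)·(-4)] = 1/6
L_1(7) = (5)·(1)/[(3)·(-1)] = -5/3
L_2(7) = (5)·(2)/[(4)·(1)] = 5/2
Sum: (-8)·(1/6) + (-47)·(-5/3) + (-68)·(5/2) = -93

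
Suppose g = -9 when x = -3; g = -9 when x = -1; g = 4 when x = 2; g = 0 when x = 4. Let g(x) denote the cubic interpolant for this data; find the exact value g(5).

-79/7

Evaluate each Lagrange basis at x = 5:
L_0(5) = (6)·(3)·(1)/[(-2)·(-5)·(-7)] = -9/35
L_1(5) = (8)·(3)·(1)/[(2)·(-3)·(-5)] = 4/5
L_2(5) = (8)·(6)·(1)/[(5)·(3)·(-2)] = -8/5
L_3(5) = (8)·(6)·(3)/[(7)·(5)·(2)] = 72/35
Sum: (-9)·(-9/35) + (-9)·(4/5) + 4·(-8/5) + 0 = -79/7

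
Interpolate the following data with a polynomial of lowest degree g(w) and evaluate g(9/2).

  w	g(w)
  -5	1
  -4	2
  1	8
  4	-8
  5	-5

Using Newton's divided-difference form:
g[-5,-4] = (2 - 1) / (-4 - (-5)) = 1
g[-4,1] = (8 - 2) / (1 - (-4)) = 6/5
g[1,4] = (-8 - 8) / (4 - 1) = -16/3
g[4,5] = (-5 - (-8)) / (5 - 4) = 3
g[-5,-4,1] = (6/5 - 1) / (1 - (-5)) = 1/30
g[-4,1,4] = (-16/3 - 6/5) / (4 - (-4)) = -49/60
g[1,4,5] = (3 - (-16/3)) / (5 - 1) = 25/12
g[-5,-4,1,4] = (-49/60 - 1/30) / (4 - (-5)) = -17/180
g[-4,1,4,5] = (25/12 - (-49/60)) / (5 - (-4)) = 29/90
g[-5,-4,1,4,5] = (29/90 - (-17/180)) / (5 - (-5)) = 1/24
g(9/2) = 1 + 1·(19/2) + (1/30)·(19/2)·(17/2) + (-17/180)·(19/2)·(17/2)·(7/2) + (1/24)·(19/2)·(17/2)·(7/2)·(1/2) = -43849/5760

-43849/5760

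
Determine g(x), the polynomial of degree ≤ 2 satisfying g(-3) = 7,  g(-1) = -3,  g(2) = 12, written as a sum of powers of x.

g(x) = 2x^2 + 3x - 2

L_0(x) = (x + 1)(x - 2) / [10] = (1/10)x^2 - (1/10)x - 1/5
L_1(x) = (x + 3)(x - 2) / [-6] = -(1/6)x^2 - (1/6)x + 1
L_2(x) = (x + 3)(x + 1) / [15] = (1/15)x^2 + (4/15)x + 1/5
g(x) = 7·L_0 + (-3)·L_1 + 12·L_2
  7·L_0(x) = (7/10)x^2 - (7/10)x - 7/5
  (-3)·L_1(x) = (1/2)x^2 + (1/2)x - 3
  12·L_2(x) = (4/5)x^2 + (16/5)x + 12/5
Adding term by term: 2x^2 + 3x - 2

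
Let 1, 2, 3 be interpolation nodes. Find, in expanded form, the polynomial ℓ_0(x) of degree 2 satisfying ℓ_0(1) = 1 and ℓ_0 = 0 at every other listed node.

ℓ_0(x) = (x - 2)(x - 3) / [(-1)·(-2)]
       = (x^2 - 5x + 6) / (2)

ℓ_0(x) = (1/2)x^2 - (5/2)x + 3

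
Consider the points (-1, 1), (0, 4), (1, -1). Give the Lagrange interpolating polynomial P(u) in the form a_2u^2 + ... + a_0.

L_0(u) = u(u - 1) / [2] = (1/2)u^2 - (1/2)u
L_1(u) = (u + 1)(u - 1) / [-1] = -u^2 + 1
L_2(u) = (u + 1)u / [2] = (1/2)u^2 + (1/2)u
P(u) = 1·L_0 + 4·L_1 + (-1)·L_2
  1·L_0(u) = (1/2)u^2 - (1/2)u
  4·L_1(u) = -4u^2 + 4
  (-1)·L_2(u) = -(1/2)u^2 - (1/2)u
Adding term by term: -4u^2 - u + 4

P(u) = -4u^2 - u + 4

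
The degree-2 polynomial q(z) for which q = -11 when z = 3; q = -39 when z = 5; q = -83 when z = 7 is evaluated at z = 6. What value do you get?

Using Newton's divided-difference form:
q[3,5] = (-39 - (-11)) / (5 - 3) = -14
q[5,7] = (-83 - (-39)) / (7 - 5) = -22
q[3,5,7] = (-22 - (-14)) / (7 - 3) = -2
q(6) = -11 + (-14)·(3) + (-2)·(3)·(1) = -59

-59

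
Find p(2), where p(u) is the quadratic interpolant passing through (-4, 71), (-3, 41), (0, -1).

Evaluate each Lagrange basis at u = 2:
L_0(2) = (5)·(2)/[(-1)·(-4)] = 5/2
L_1(2) = (6)·(2)/[(1)·(-3)] = -4
L_2(2) = (6)·(5)/[(4)·(3)] = 5/2
Sum: 71·(5/2) + 41·(-4) + (-1)·(5/2) = 11

11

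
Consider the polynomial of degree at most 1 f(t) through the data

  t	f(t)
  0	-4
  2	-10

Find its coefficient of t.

-3

L_0(t) = (t - 2) / [-2] = -(1/2)t + 1
L_1(t) = t / [2] = (1/2)t
f(t) = (-4)·L_0 + (-10)·L_1
Only the coefficient of t is needed; take it from each L_i and combine:
(-4)·(-1/2) + (-10)·(1/2) = -3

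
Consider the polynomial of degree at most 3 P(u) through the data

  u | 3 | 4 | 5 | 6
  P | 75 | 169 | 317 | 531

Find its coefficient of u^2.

Build the Lagrange basis polynomials:
L_0(u) = (u - 4)(u - 5)(u - 6) / [-6] = -(1/6)u^3 + (5/2)u^2 - (37/3)u + 20
L_1(u) = (u - 3)(u - 5)(u - 6) / [2] = (1/2)u^3 - 7u^2 + (63/2)u - 45
L_2(u) = (u - 3)(u - 4)(u - 6) / [-2] = -(1/2)u^3 + (13/2)u^2 - 27u + 36
L_3(u) = (u - 3)(u - 4)(u - 5) / [6] = (1/6)u^3 - 2u^2 + (47/6)u - 10
P(u) = 75·L_0 + 169·L_1 + 317·L_2 + 531·L_3
Only the coefficient of u^2 is needed; take it from each L_i and combine:
75·(5/2) + 169·(-7) + 317·(13/2) + 531·(-2) = 3

3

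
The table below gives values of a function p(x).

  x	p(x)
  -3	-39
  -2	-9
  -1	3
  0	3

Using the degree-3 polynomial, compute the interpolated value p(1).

Evaluate each Lagrange basis at x = 1:
L_0(1) = (3)·(2)·(1)/[(-1)·(-2)·(-3)] = -1
L_1(1) = (4)·(2)·(1)/[(1)·(-1)·(-2)] = 4
L_2(1) = (4)·(3)·(1)/[(2)·(1)·(-1)] = -6
L_3(1) = (4)·(3)·(2)/[(3)·(2)·(1)] = 4
Sum: (-39)·(-1) + (-9)·(4) + 3·(-6) + 3·(4) = -3

-3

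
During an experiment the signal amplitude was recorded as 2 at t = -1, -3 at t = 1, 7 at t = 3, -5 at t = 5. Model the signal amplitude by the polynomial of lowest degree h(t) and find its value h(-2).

347/16

L_0(-2) = (-3)·(-5)·(-7)/[(-2)·(-4)·(-6)] = 35/16
L_1(-2) = (-1)·(-5)·(-7)/[(2)·(-2)·(-4)] = -35/16
L_2(-2) = (-1)·(-3)·(-7)/[(4)·(2)·(-2)] = 21/16
L_3(-2) = (-1)·(-3)·(-5)/[(6)·(4)·(2)] = -5/16
Sum: 2·(35/16) + (-3)·(-35/16) + 7·(21/16) + (-5)·(-5/16) = 347/16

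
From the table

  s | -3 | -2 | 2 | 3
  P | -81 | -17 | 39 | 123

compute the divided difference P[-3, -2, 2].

P[-3,-2] = (-17 - (-81)) / (-2 - (-3)) = 64
P[-2,2] = (39 - (-17)) / (2 - (-2)) = 14
P[-3,-2,2] = (14 - 64) / (2 - (-3)) = -10

-10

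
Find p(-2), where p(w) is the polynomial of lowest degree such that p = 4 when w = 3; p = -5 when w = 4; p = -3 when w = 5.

214

Evaluate each Lagrange basis at w = -2:
L_0(-2) = (-6)·(-7)/[(-1)·(-2)] = 21
L_1(-2) = (-5)·(-7)/[(1)·(-1)] = -35
L_2(-2) = (-5)·(-6)/[(2)·(1)] = 15
Sum: 4·(21) + (-5)·(-35) + (-3)·(15) = 214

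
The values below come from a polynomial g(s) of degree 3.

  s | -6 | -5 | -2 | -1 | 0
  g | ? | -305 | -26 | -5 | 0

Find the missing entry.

The 4 known values determine g uniquely (degree ≤ 3).
L_0(-6) = (-4)·(-5)·(-6)/[(-3)·(-4)·(-5)] = 2
L_1(-6) = (-1)·(-5)·(-6)/[(3)·(-1)·(-2)] = -5
L_2(-6) = (-1)·(-4)·(-6)/[(4)·(1)·(-1)] = 6
L_3(-6) = (-1)·(-4)·(-5)/[(5)·(2)·(1)] = -2
Sum: (-305)·(2) + (-26)·(-5) + (-5)·(6) + 0 = -510

-510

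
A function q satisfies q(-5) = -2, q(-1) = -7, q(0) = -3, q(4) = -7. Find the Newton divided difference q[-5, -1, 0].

21/20

q[-5,-1] = (-7 - (-2)) / (-1 - (-5)) = -5/4
q[-1,0] = (-3 - (-7)) / (0 - (-1)) = 4
q[-5,-1,0] = (4 - (-5/4)) / (0 - (-5)) = 21/20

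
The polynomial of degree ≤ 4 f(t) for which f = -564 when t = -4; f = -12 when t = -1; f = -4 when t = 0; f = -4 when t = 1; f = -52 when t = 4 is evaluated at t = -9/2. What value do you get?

Evaluate each Lagrange basis at t = -9/2:
L_0(-9/2) = (-7/2)·(-9/2)·(-11/2)·(-17/2)/[(-3)·(-4)·(-5)·(-8)] = 3927/2560
L_1(-9/2) = (-1/2)·(-9/2)·(-11/2)·(-17/2)/[(3)·(-1)·(-2)·(-5)] = -561/160
L_2(-9/2) = (-1/2)·(-7/2)·(-11/2)·(-17/2)/[(4)·(1)·(-1)·(-4)] = 1309/256
L_3(-9/2) = (-1/2)·(-7/2)·(-9/2)·(-17/2)/[(5)·(2)·(1)·(-3)] = -357/160
L_4(-9/2) = (-1/2)·(-7/2)·(-9/2)·(-11/2)/[(8)·(5)·(4)·(3)] = 231/2560
Sum: (-564)·(3927/2560) + (-12)·(-561/160) + (-4)·(1309/256) + (-4)·(-357/160) + (-52)·(231/2560) = -13429/16

-13429/16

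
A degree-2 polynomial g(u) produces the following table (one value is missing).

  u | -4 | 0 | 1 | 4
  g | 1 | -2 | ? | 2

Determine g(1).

The 3 known values determine g uniquely (degree ≤ 2).
Evaluate each Lagrange basis at u = 1:
L_0(1) = (1)·(-3)/[(-4)·(-8)] = -3/32
L_1(1) = (5)·(-3)/[(4)·(-4)] = 15/16
L_2(1) = (5)·(1)/[(8)·(4)] = 5/32
Sum: 1·(-3/32) + (-2)·(15/16) + 2·(5/32) = -53/32

-53/32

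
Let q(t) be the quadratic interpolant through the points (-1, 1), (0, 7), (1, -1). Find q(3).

-59

Evaluate each Lagrange basis at t = 3:
L_0(3) = (3)·(2)/[(-1)·(-2)] = 3
L_1(3) = (4)·(2)/[(1)·(-1)] = -8
L_2(3) = (4)·(3)/[(2)·(1)] = 6
Sum: 1·(3) + 7·(-8) + (-1)·(6) = -59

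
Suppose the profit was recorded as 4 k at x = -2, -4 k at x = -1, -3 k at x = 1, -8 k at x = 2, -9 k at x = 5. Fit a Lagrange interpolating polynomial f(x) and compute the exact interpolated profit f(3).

Evaluate each Lagrange basis at x = 3:
L_0(3) = (4)·(2)·(1)·(-2)/[(-1)·(-3)·(-4)·(-7)] = -4/21
L_1(3) = (5)·(2)·(1)·(-2)/[(1)·(-2)·(-3)·(-6)] = 5/9
L_2(3) = (5)·(4)·(1)·(-2)/[(3)·(2)·(-1)·(-4)] = -5/3
L_3(3) = (5)·(4)·(2)·(-2)/[(4)·(3)·(1)·(-3)] = 20/9
L_4(3) = (5)·(4)·(2)·(1)/[(7)·(6)·(4)·(3)] = 5/63
Sum: 4·(-4/21) + (-4)·(5/9) + (-3)·(-5/3) + (-8)·(20/9) + (-9)·(5/63) = -346/21

-346/21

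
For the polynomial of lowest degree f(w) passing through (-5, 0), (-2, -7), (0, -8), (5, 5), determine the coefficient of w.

L_0(w) = (w + 2)w(w - 5) / [-150] = -(1/150)w^3 + (1/50)w^2 + (1/15)w
L_1(w) = (w + 5)w(w - 5) / [42] = (1/42)w^3 - (25/42)w
L_2(w) = (w + 5)(w + 2)(w - 5) / [-50] = -(1/50)w^3 - (1/25)w^2 + (1/2)w + 1
L_3(w) = (w + 5)(w + 2)w / [350] = (1/350)w^3 + (1/50)w^2 + (1/35)w
f(w) = 0·L_0 + (-7)·L_1 + (-8)·L_2 + 5·L_3
Only the coefficient of w is needed; take it from each L_i and combine:
0·(1/15) + (-7)·(-25/42) + (-8)·(1/2) + 5·(1/35) = 13/42

13/42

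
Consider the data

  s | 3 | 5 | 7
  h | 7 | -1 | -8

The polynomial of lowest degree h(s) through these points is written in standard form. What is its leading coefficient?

1/8

Build the Lagrange basis polynomials:
L_0(s) = (s - 5)(s - 7) / [8] = (1/8)s^2 - (3/2)s + 35/8
L_1(s) = (s - 3)(s - 7) / [-4] = -(1/4)s^2 + (5/2)s - 21/4
L_2(s) = (s - 3)(s - 5) / [8] = (1/8)s^2 - s + 15/8
h(s) = 7·L_0 + (-1)·L_1 + (-8)·L_2
Only the coefficient of s^2 is needed; take it from each L_i and combine:
7·(1/8) + (-1)·(-1/4) + (-8)·(1/8) = 1/8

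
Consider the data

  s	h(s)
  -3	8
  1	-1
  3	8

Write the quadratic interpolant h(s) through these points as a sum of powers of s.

h(s) = (9/8)s^2 - 17/8

L_0(s) = (s - 1)(s - 3) / [24] = (1/24)s^2 - (1/6)s + 1/8
L_1(s) = (s + 3)(s - 3) / [-8] = -(1/8)s^2 + 9/8
L_2(s) = (s + 3)(s - 1) / [12] = (1/12)s^2 + (1/6)s - 1/4
h(s) = 8·L_0 + (-1)·L_1 + 8·L_2
  8·L_0(s) = (1/3)s^2 - (4/3)s + 1
  (-1)·L_1(s) = (1/8)s^2 - 9/8
  8·L_2(s) = (2/3)s^2 + (4/3)s - 2
Adding term by term: (9/8)s^2 - 17/8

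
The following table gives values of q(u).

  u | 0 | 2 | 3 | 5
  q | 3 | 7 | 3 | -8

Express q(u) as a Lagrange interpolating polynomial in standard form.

q(u) = (3/10)u^3 - (7/2)u^2 + (39/5)u + 3

L_0(u) = (u - 2)(u - 3)(u - 5) / [-30] = -(1/30)u^3 + (1/3)u^2 - (31/30)u + 1
L_1(u) = u(u - 3)(u - 5) / [6] = (1/6)u^3 - (4/3)u^2 + (5/2)u
L_2(u) = u(u - 2)(u - 5) / [-6] = -(1/6)u^3 + (7/6)u^2 - (5/3)u
L_3(u) = u(u - 2)(u - 3) / [30] = (1/30)u^3 - (1/6)u^2 + (1/5)u
q(u) = 3·L_0 + 7·L_1 + 3·L_2 + (-8)·L_3
  3·L_0(u) = -(1/10)u^3 + u^2 - (31/10)u + 3
  7·L_1(u) = (7/6)u^3 - (28/3)u^2 + (35/2)u
  3·L_2(u) = -(1/2)u^3 + (7/2)u^2 - 5u
  (-8)·L_3(u) = -(4/15)u^3 + (4/3)u^2 - (8/5)u
Adding term by term: (3/10)u^3 - (7/2)u^2 + (39/5)u + 3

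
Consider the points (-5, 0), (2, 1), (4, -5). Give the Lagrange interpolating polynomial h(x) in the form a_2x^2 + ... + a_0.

h(x) = -(22/63)x^2 - (19/21)x + 265/63

L_0(x) = (x - 2)(x - 4) / [63] = (1/63)x^2 - (2/21)x + 8/63
L_1(x) = (x + 5)(x - 4) / [-14] = -(1/14)x^2 - (1/14)x + 10/7
L_2(x) = (x + 5)(x - 2) / [18] = (1/18)x^2 + (1/6)x - 5/9
h(x) = 0·L_0 + 1·L_1 + (-5)·L_2
  0·L_0(x) = 0
  1·L_1(x) = -(1/14)x^2 - (1/14)x + 10/7
  (-5)·L_2(x) = -(5/18)x^2 - (5/6)x + 25/9
Adding term by term: -(22/63)x^2 - (19/21)x + 265/63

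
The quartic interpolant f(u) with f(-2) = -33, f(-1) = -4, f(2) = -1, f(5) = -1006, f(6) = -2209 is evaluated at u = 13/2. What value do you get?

-6203/2

Using Newton's divided-difference form:
f[-2,-1] = (-4 - (-33)) / (-1 - (-2)) = 29
f[-1,2] = (-1 - (-4)) / (2 - (-1)) = 1
f[2,5] = (-1006 - (-1)) / (5 - 2) = -335
f[5,6] = (-2209 - (-1006)) / (6 - 5) = -1203
f[-2,-1,2] = (1 - 29) / (2 - (-2)) = -7
f[-1,2,5] = (-335 - 1) / (5 - (-1)) = -56
f[2,5,6] = (-1203 - (-335)) / (6 - 2) = -217
f[-2,-1,2,5] = (-56 - (-7)) / (5 - (-2)) = -7
f[-1,2,5,6] = (-217 - (-56)) / (6 - (-1)) = -23
f[-2,-1,2,5,6] = (-23 - (-7)) / (6 - (-2)) = -2
f(13/2) = -33 + 29·(17/2) + (-7)·(17/2)·(15/2) + (-7)·(17/2)·(15/2)·(9/2) + (-2)·(17/2)·(15/2)·(9/2)·(3/2) = -6203/2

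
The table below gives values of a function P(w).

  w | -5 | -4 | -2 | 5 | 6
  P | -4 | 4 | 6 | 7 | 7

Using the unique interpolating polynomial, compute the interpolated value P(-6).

-1413/70

Evaluate each Lagrange basis at w = -6:
L_0(-6) = (-2)·(-4)·(-11)·(-12)/[(-1)·(-3)·(-10)·(-11)] = 16/5
L_1(-6) = (-1)·(-4)·(-11)·(-12)/[(1)·(-2)·(-9)·(-10)] = -44/15
L_2(-6) = (-1)·(-2)·(-11)·(-12)/[(3)·(2)·(-7)·(-8)] = 11/14
L_3(-6) = (-1)·(-2)·(-4)·(-12)/[(10)·(9)·(7)·(-1)] = -16/105
L_4(-6) = (-1)·(-2)·(-4)·(-11)/[(11)·(10)·(8)·(1)] = 1/10
Sum: (-4)·(16/5) + 4·(-44/15) + 6·(11/14) + 7·(-16/105) + 7·(1/10) = -1413/70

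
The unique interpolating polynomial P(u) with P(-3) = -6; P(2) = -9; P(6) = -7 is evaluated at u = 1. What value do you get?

-80/9

Using Newton's divided-difference form:
P[-3,2] = (-9 - (-6)) / (2 - (-3)) = -3/5
P[2,6] = (-7 - (-9)) / (6 - 2) = 1/2
P[-3,2,6] = (1/2 - (-3/5)) / (6 - (-3)) = 11/90
P(1) = -6 + (-3/5)·(4) + (11/90)·(4)·(-1) = -80/9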